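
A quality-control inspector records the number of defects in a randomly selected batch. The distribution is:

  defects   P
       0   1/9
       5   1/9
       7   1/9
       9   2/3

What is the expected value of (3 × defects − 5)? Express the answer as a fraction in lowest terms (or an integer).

E[3x-5] = (1/9)·(-5) + (1/9)·10 + (1/9)·16 + (2/3)·22
     = 17

17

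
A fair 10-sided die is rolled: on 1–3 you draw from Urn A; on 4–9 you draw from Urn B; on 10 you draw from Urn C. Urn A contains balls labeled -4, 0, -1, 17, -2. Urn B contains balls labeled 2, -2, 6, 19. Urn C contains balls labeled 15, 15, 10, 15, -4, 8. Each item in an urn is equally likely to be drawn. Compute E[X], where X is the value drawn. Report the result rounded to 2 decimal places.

E[X | Urn A] = (-4 + 0 − 1 + 17 − 2)/5 = 2
E[X | Urn B] = (2 − 2 + 6 + 19)/4 = 25/4
E[X | Urn C] = (15 + 15 + 10 + 15 − 4 + 8)/6 = 59/6
E[X] = (3/10)·2 + (3/5)·25/4 + (1/10)·59/6 = 16/3 ≈ 5.33

5.33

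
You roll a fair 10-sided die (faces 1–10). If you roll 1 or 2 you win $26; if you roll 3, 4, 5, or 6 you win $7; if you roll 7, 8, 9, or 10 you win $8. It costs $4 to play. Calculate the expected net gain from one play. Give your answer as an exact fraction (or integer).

36/5 dollars

E[payout] = (2/5)·7 + (2/5)·8 + (1/5)·26 = 56/5
Expected profit = 56/5 − 4 = 36/5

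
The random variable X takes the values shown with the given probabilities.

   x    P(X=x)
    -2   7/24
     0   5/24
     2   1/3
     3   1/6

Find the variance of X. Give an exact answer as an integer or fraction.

E[X] = (7/24)·(-2) + (5/24)·0 + (1/3)·2 + (1/6)·3 = 7/12
E[X²] = (7/24)·4 + (5/24)·0 + (1/3)·4 + (1/6)·9 = 4
Var(X) = 4 − (7/12)² = 527/144

527/144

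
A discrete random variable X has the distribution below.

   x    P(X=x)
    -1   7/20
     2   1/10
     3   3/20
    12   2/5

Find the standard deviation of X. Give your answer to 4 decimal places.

5.8043

E[X] = 51/10, E[X²] = 597/10
Var(X) = E[X²] − (E[X])² = 597/10 − 2601/100 = 3369/100
SD(X) = √(3369/100) ≈ 5.8043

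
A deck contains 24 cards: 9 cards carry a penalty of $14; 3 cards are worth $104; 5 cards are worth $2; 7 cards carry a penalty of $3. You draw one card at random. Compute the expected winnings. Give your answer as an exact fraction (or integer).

175/24 dollars

E[payout] = (9/24)·(-14) + (3/24)·104 + (5/24)·2 + (7/24)·(-3) = 175/24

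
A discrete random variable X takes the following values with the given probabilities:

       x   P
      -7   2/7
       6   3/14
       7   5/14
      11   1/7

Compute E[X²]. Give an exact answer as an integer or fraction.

E[X²] = (2/7)·49 + (3/14)·36 + (5/14)·49 + (1/7)·121
     = 113/2

113/2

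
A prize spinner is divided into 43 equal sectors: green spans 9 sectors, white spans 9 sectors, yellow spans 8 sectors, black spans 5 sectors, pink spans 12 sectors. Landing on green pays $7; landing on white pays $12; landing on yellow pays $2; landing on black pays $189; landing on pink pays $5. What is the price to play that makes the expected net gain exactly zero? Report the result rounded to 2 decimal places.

$27.72

E[payout] = (9/43)·7 + (9/43)·12 + (8/43)·2 + (5/43)·189 + (12/43)·5 = 1192/43
Fair fee = E[payout] = 1192/43 ≈ $27.72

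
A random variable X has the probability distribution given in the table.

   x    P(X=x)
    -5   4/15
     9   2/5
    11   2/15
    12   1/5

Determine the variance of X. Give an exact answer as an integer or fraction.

10436/225

E[X] = (4/15)·(-5) + (2/5)·9 + (2/15)·11 + (1/5)·12 = 92/15
E[X²] = (4/15)·25 + (2/5)·81 + (2/15)·121 + (1/5)·144 = 84
Var(X) = 84 − (92/15)² = 10436/225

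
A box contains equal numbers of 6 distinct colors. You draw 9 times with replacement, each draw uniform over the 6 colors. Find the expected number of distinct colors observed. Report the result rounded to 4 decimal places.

Let Xⱼ=1 if type j appears at least once. P(Xⱼ=1) = 1 − ((6−1)/6)^9 = 8124571/10077696.
E[#distinct] = 6·8124571/10077696 = 8124571/1679616.
≈ 4.8372

4.8372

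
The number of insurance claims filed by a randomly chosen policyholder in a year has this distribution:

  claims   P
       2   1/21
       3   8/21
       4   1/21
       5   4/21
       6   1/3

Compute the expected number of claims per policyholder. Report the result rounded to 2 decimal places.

E[X] = (1/21)·2 + (8/21)·3 + (1/21)·4 + (4/21)·5 + (1/3)·6
     = 92/21 ≈ 4.38

4.38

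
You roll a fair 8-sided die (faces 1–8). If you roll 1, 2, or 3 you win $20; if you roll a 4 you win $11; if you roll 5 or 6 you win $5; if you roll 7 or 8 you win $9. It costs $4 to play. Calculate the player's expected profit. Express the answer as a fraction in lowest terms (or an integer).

E[payout] = (1/4)·5 + (1/4)·9 + (1/8)·11 + (3/8)·20 = 99/8
Expected profit = 99/8 − 4 = 67/8

67/8 dollars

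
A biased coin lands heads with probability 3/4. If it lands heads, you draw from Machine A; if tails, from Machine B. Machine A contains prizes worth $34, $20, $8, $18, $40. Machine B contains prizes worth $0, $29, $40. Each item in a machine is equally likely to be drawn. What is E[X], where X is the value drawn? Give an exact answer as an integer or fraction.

E[X | Machine A] = (34 + 20 + 8 + 18 + 40)/5 = 24
E[X | Machine B] = (0 + 29 + 40)/3 = 23
E[X] = (3/4)·24 + (1/4)·23 = 95/4

95/4 dollars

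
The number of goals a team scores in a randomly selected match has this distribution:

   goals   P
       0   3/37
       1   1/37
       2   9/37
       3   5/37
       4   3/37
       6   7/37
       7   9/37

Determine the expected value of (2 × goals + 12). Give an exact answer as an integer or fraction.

E[2x+12] = (3/37)·12 + (1/37)·14 + (9/37)·16 + (5/37)·18 + (3/37)·20 + (7/37)·24 + (9/37)·26
     = 746/37

746/37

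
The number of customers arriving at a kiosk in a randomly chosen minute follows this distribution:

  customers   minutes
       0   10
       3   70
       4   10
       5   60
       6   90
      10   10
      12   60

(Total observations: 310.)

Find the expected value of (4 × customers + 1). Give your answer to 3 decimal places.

25.645

Total = 310, so P(customers=0) = 10/310, etc.
E[4x+1] = (1/31)·1 + (7/31)·13 + (1/31)·17 + (6/31)·21 + (9/31)·25 + (1/31)·41 + (6/31)·49
     = 795/31 ≈ 25.645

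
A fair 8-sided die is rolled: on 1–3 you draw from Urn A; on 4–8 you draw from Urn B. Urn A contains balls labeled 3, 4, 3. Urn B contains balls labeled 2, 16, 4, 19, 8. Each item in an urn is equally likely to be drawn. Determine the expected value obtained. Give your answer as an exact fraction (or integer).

59/8

E[X | Urn A] = (3 + 4 + 3)/3 = 10/3
E[X | Urn B] = (2 + 16 + 4 + 19 + 8)/5 = 49/5
E[X] = (3/8)·10/3 + (5/8)·49/5 = 59/8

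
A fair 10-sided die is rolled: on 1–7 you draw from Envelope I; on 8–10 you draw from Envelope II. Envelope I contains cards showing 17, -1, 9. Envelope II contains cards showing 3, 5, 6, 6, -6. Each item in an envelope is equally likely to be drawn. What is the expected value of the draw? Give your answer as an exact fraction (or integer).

E[X | Envelope I] = (17 − 1 + 9)/3 = 25/3
E[X | Envelope II] = (3 + 5 + 6 + 6 − 6)/5 = 14/5
E[X] = (7/10)·25/3 + (3/10)·14/5 = 1001/150

1001/150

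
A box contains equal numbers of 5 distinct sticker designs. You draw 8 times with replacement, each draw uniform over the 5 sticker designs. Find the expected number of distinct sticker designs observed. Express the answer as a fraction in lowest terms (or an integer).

Let Xⱼ=1 if type j appears at least once. P(Xⱼ=1) = 1 − ((5−1)/5)^8 = 325089/390625.
E[#distinct] = 5·325089/390625 = 325089/78125.

325089/78125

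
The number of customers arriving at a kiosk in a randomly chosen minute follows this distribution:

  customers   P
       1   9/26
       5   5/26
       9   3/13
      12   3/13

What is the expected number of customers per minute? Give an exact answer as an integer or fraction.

80/13

E[X] = (9/26)·1 + (5/26)·5 + (3/13)·9 + (3/13)·12
     = 80/13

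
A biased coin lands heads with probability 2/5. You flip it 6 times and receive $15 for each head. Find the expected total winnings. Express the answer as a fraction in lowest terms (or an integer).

E[#heads] = 6·2/5 = 12/5 (linearity over flips).
E[winnings] = 15·12/5 = 36.

$36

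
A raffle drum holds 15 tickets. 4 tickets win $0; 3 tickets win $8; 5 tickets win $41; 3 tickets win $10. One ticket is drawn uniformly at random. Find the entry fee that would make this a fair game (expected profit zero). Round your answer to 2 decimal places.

$17.27

E[payout] = (4/15)·0 + (3/15)·8 + (5/15)·41 + (3/15)·10 = 259/15
Fair fee = E[payout] = 259/15 ≈ $17.27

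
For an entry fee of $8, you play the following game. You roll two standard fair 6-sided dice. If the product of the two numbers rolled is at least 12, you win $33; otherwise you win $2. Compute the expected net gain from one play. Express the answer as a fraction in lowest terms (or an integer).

311/36 dollars

E[payout] = (19/36)·2 + (17/36)·33 = 599/36
Expected profit = 599/36 − 8 = 311/36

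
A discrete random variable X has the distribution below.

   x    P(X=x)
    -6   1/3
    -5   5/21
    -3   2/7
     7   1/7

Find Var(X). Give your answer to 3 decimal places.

18.236

E[X] = (1/3)·(-6) + (5/21)·(-5) + (2/7)·(-3) + (1/7)·7 = -64/21
E[X²] = (1/3)·36 + (5/21)·25 + (2/7)·9 + (1/7)·49 = 578/21
Var(X) = 578/21 − (-64/21)² = 8042/441 ≈ 18.236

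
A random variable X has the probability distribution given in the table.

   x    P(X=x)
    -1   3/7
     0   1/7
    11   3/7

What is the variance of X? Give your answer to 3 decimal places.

E[X] = (3/7)·(-1) + (1/7)·0 + (3/7)·11 = 30/7
E[X²] = (3/7)·1 + (1/7)·0 + (3/7)·121 = 366/7
Var(X) = 366/7 − (30/7)² = 1662/49 ≈ 33.918

33.918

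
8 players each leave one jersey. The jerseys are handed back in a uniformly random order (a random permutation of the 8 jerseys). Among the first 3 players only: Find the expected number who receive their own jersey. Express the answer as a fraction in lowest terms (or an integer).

3/8

Let Xᵢ = 1 if person i gets their own jersey. For each i, P(Xᵢ=1) = 1/8.
By linearity of expectation, E[X₁+…+X_3] = 3·(1/8) = 3/8.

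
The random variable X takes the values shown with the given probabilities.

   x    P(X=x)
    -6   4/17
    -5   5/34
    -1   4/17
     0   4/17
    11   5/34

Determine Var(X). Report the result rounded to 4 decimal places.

E[X] = (4/17)·(-6) + (5/34)·(-5) + (4/17)·(-1) + (4/17)·0 + (5/34)·11 = -13/17
E[X²] = (4/17)·36 + (5/34)·25 + (4/17)·1 + (4/17)·0 + (5/34)·121 = 513/17
Var(X) = 513/17 − (-13/17)² = 8552/289 ≈ 29.5917

29.5917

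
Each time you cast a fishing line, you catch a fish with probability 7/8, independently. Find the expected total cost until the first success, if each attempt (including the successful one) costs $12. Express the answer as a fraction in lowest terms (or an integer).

96/7 dollars

E[#attempts] = 1/p = 8/7; E[cost] = 12·8/7 = 96/7.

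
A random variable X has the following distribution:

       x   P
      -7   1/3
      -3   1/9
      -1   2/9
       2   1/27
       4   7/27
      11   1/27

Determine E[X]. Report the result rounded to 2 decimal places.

-1.37

E[X] = (1/3)·(-7) + (1/9)·(-3) + (2/9)·(-1) + (1/27)·2 + (7/27)·4 + (1/27)·11
     = -37/27 ≈ -1.37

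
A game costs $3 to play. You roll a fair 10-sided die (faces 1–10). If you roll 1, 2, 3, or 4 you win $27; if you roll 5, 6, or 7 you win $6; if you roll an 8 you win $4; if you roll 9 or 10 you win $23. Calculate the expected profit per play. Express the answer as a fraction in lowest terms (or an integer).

E[payout] = (1/10)·4 + (3/10)·6 + (1/5)·23 + (2/5)·27 = 88/5
Expected profit = 88/5 − 3 = 73/5

73/5 dollars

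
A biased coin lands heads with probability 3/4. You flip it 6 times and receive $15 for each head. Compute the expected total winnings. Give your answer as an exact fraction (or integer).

E[#heads] = 6·3/4 = 9/2 (linearity over flips).
E[winnings] = 15·9/2 = 135/2.

135/2 dollars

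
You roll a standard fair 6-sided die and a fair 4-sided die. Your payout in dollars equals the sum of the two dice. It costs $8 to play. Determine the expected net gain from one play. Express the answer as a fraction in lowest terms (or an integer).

Distribution of the sum of the two dice: 2 w.p. 1/24, 3 w.p. 1/12, 4 w.p. 1/8, 5 w.p. 1/6, 6 w.p. 1/6, 7 w.p. 1/6, …
E[payout] = (1/24)·2 + (1/12)·3 + (1/8)·4 + (1/6)·5 + (1/6)·6 + (1/6)·7 + (1/8)·8 + (1/12)·9 + (1/24)·10 = 6
Expected profit = 6 − 8 = -2

-$2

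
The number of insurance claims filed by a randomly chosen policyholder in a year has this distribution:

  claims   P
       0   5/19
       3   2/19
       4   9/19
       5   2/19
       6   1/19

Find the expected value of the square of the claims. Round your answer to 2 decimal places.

13.05

E[X²] = (5/19)·0 + (2/19)·9 + (9/19)·16 + (2/19)·25 + (1/19)·36
     = 248/19 ≈ 13.05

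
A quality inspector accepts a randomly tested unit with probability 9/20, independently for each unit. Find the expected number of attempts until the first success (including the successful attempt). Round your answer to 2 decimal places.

2.22

For a geometric distribution, E[trials] = 1/p = 1/(9/20) = 20/9.
≈ 2.22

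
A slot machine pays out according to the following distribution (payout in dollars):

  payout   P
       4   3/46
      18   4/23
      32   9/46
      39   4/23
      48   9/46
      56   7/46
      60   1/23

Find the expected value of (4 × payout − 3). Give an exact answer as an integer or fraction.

3331/23

E[4x-3] = (3/46)·13 + (4/23)·69 + (9/46)·125 + (4/23)·153 + (9/46)·189 + (7/46)·221 + (1/23)·237
     = 3331/23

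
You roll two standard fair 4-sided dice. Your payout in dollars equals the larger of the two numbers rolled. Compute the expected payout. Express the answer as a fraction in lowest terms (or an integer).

25/8 dollars

Distribution of the larger of the two numbers rolled: 1 w.p. 1/16, 2 w.p. 3/16, 3 w.p. 5/16, 4 w.p. 7/16
E[payout] = (1/16)·1 + (3/16)·2 + (5/16)·3 + (7/16)·4 = 25/8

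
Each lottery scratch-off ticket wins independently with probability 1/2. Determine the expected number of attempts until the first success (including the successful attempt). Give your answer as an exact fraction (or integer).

2

For a geometric distribution, E[trials] = 1/p = 1/(1/2) = 2.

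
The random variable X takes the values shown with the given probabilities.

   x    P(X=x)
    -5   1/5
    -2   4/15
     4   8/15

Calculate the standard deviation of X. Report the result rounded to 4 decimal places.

3.7736

E[X] = 3/5, E[X²] = 73/5
Var(X) = E[X²] − (E[X])² = 73/5 − 9/25 = 356/25
SD(X) = √(356/25) ≈ 3.7736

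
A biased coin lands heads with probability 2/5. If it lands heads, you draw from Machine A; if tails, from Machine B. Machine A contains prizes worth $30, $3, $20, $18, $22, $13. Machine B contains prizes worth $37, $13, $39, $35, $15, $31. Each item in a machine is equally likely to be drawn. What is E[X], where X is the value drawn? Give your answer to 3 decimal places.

$24.067

E[X | Machine A] = (30 + 3 + 20 + 18 + 22 + 13)/6 = 53/3
E[X | Machine B] = (37 + 13 + 39 + 35 + 15 + 31)/6 = 85/3
E[X] = (2/5)·53/3 + (3/5)·85/3 = 361/15 ≈ 24.067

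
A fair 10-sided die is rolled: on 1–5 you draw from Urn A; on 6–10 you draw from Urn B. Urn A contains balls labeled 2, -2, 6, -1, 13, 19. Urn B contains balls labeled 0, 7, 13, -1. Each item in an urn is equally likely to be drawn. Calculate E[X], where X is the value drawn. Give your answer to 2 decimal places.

5.46

E[X | Urn A] = (2 − 2 + 6 − 1 + 13 + 19)/6 = 37/6
E[X | Urn B] = (0 + 7 + 13 − 1)/4 = 19/4
E[X] = (1/2)·37/6 + (1/2)·19/4 = 131/24 ≈ 5.46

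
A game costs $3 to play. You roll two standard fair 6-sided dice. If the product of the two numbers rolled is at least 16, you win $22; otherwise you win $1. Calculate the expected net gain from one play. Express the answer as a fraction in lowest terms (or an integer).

E[payout] = (25/36)·1 + (11/36)·22 = 89/12
Expected profit = 89/12 − 3 = 53/12

53/12 dollars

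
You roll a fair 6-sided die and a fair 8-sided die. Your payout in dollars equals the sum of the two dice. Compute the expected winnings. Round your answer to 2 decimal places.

Distribution of the sum of the two dice: 2 w.p. 1/48, 3 w.p. 1/24, 4 w.p. 1/16, 5 w.p. 1/12, 6 w.p. 5/48, 7 w.p. 1/8, …
E[payout] = (1/48)·2 + (1/24)·3 + (1/16)·4 + (1/12)·5 + (5/48)·6 + (1/8)·7 + (1/8)·8 + (1/8)·9 + (5/48)·10 + (1/12)·11 + (1/16)·12 + (1/24)·13 + (1/48)·14 = 8
≈ $8.00

$8.00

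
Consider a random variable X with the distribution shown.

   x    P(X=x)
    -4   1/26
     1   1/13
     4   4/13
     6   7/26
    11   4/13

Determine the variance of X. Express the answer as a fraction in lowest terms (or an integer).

2479/169

E[X] = (1/26)·(-4) + (1/13)·1 + (4/13)·4 + (7/26)·6 + (4/13)·11 = 80/13
E[X²] = (1/26)·16 + (1/13)·1 + (4/13)·16 + (7/26)·36 + (4/13)·121 = 683/13
Var(X) = 683/13 − (80/13)² = 2479/169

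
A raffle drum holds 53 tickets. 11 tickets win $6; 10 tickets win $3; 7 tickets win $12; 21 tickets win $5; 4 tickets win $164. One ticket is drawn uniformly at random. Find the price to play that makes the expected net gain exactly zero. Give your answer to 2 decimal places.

E[payout] = (11/53)·6 + (10/53)·3 + (7/53)·12 + (21/53)·5 + (4/53)·164 = 941/53
Fair fee = E[payout] = 941/53 ≈ $17.75

$17.75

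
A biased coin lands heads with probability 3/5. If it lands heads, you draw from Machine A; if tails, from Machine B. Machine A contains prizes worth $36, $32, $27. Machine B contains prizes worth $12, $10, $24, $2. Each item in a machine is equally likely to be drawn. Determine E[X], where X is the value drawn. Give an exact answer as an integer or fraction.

119/5 dollars

E[X | Machine A] = (36 + 32 + 27)/3 = 95/3
E[X | Machine B] = (12 + 10 + 24 + 2)/4 = 12
E[X] = (3/5)·95/3 + (2/5)·12 = 119/5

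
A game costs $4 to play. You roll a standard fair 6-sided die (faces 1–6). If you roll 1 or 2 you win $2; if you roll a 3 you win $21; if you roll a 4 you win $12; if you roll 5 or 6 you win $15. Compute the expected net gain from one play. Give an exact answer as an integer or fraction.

E[payout] = (1/3)·2 + (1/6)·12 + (1/3)·15 + (1/6)·21 = 67/6
Expected profit = 67/6 − 4 = 43/6

43/6 dollars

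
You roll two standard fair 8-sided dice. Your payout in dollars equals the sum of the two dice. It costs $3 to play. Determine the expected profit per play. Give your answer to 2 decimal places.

Distribution of the sum of the two dice: 2 w.p. 1/64, 3 w.p. 1/32, 4 w.p. 3/64, 5 w.p. 1/16, 6 w.p. 5/64, 7 w.p. 3/32, …
E[payout] = (1/64)·2 + (1/32)·3 + (3/64)·4 + (1/16)·5 + (5/64)·6 + (3/32)·7 + (7/64)·8 + (1/8)·9 + (7/64)·10 + (3/32)·11 + (5/64)·12 + (1/16)·13 + (3/64)·14 + (1/32)·15 + (1/64)·16 = 9
Expected profit = 9 − 3 = 6 ≈ $6.00

$6.00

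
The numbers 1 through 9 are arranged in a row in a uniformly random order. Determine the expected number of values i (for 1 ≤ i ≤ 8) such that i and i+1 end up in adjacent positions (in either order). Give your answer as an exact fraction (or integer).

16/9

For each i ∈ {1,…,8}, let Xᵢ = 1 if i and i+1 are adjacent. P(Xᵢ=1) = 2·(9−1)!/9! = 2/9.
By linearity, E[ΣXᵢ] = (8)·(2/9) = 16/9.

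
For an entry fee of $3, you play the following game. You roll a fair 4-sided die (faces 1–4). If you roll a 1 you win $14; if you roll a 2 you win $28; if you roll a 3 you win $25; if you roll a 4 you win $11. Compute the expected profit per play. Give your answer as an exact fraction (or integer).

E[payout] = (1/4)·11 + (1/4)·14 + (1/4)·25 + (1/4)·28 = 39/2
Expected profit = 39/2 − 3 = 33/2

33/2 dollars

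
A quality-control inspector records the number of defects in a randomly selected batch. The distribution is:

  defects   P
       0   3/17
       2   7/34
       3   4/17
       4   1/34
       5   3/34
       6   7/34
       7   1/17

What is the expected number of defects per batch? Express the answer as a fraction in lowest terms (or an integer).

113/34

E[X] = (3/17)·0 + (7/34)·2 + (4/17)·3 + (1/34)·4 + (3/34)·5 + (7/34)·6 + (1/17)·7
     = 113/34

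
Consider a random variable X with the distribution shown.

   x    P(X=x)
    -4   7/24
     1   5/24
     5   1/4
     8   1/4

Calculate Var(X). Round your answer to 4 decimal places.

E[X] = (7/24)·(-4) + (5/24)·1 + (1/4)·5 + (1/4)·8 = 55/24
E[X²] = (7/24)·16 + (5/24)·1 + (1/4)·25 + (1/4)·64 = 217/8
Var(X) = 217/8 − (55/24)² = 12599/576 ≈ 21.8733

21.8733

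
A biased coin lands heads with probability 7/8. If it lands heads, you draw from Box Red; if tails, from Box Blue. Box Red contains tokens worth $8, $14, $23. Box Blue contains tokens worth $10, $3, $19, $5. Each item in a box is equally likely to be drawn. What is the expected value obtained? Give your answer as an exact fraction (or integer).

E[X | Box Red] = (8 + 14 + 23)/3 = 15
E[X | Box Blue] = (10 + 3 + 19 + 5)/4 = 37/4
E[X] = (7/8)·15 + (1/8)·37/4 = 457/32

457/32 dollars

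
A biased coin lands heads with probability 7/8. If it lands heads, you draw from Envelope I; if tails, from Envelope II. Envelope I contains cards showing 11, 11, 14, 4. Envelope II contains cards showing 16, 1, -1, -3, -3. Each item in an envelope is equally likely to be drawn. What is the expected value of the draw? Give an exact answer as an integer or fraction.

9

E[X | Envelope I] = (11 + 11 + 14 + 4)/4 = 10
E[X | Envelope II] = (16 + 1 − 1 − 3 − 3)/5 = 2
E[X] = (7/8)·10 + (1/8)·2 = 9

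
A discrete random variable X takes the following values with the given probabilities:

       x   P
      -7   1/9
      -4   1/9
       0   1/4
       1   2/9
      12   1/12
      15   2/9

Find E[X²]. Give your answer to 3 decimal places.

E[X²] = (1/9)·49 + (1/9)·16 + (1/4)·0 + (2/9)·1 + (1/12)·144 + (2/9)·225
     = 625/9 ≈ 69.444

69.444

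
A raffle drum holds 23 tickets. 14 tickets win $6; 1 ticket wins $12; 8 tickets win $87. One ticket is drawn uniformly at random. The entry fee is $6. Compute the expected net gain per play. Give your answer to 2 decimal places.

E[payout] = (14/23)·6 + (1/23)·12 + (8/23)·87 = 792/23
Expected profit = 792/23 − 6 = 654/23 ≈ $28.43

$28.43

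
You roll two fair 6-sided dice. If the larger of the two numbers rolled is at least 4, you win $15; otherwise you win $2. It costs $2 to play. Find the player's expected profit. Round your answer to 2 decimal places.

$9.75

E[payout] = (1/4)·2 + (3/4)·15 = 47/4
Expected profit = 47/4 − 2 = 39/4 ≈ $9.75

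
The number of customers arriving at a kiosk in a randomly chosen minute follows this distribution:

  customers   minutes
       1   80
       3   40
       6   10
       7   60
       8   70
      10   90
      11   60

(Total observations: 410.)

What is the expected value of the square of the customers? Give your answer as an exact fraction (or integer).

2448/41

Total = 410, so P(customers=1) = 80/410, etc.
E[X²] = (8/41)·1 + (4/41)·9 + (1/41)·36 + (6/41)·49 + (7/41)·64 + (9/41)·100 + (6/41)·121
     = 2448/41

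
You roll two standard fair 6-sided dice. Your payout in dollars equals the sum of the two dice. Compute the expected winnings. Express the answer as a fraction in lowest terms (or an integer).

$7

Distribution of the sum of the two dice: 2 w.p. 1/36, 3 w.p. 1/18, 4 w.p. 1/12, 5 w.p. 1/9, 6 w.p. 5/36, 7 w.p. 1/6, …
E[payout] = (1/36)·2 + (1/18)·3 + (1/12)·4 + (1/9)·5 + (5/36)·6 + (1/6)·7 + (5/36)·8 + (1/9)·9 + (1/12)·10 + (1/18)·11 + (1/36)·12 = 7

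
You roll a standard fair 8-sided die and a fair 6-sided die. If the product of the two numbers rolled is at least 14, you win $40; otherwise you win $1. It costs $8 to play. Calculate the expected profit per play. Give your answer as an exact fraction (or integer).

E[payout] = (25/48)·1 + (23/48)·40 = 315/16
Expected profit = 315/16 − 8 = 187/16

187/16 dollars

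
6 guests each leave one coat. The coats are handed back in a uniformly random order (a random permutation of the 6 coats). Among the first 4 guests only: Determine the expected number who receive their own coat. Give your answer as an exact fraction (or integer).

Let Xᵢ = 1 if person i gets their own coat. For each i, P(Xᵢ=1) = 1/6.
By linearity of expectation, E[X₁+…+X_4] = 4·(1/6) = 2/3.

2/3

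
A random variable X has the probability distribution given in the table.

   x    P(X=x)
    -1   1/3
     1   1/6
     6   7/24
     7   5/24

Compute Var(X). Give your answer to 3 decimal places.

11.957

E[X] = (1/3)·(-1) + (1/6)·1 + (7/24)·6 + (5/24)·7 = 73/24
E[X²] = (1/3)·1 + (1/6)·1 + (7/24)·36 + (5/24)·49 = 509/24
Var(X) = 509/24 − (73/24)² = 6887/576 ≈ 11.957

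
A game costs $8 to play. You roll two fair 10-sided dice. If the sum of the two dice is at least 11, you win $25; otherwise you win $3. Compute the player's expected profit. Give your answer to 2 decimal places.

$7.10

E[payout] = (9/20)·3 + (11/20)·25 = 151/10
Expected profit = 151/10 − 8 = 71/10 ≈ $7.10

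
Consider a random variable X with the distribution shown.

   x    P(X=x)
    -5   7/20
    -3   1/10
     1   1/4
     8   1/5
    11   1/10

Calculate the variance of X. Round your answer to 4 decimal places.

E[X] = (7/20)·(-5) + (1/10)·(-3) + (1/4)·1 + (1/5)·8 + (1/10)·11 = 9/10
E[X²] = (7/20)·25 + (1/10)·9 + (1/4)·1 + (1/5)·64 + (1/10)·121 = 174/5
Var(X) = 174/5 − (9/10)² = 3399/100 ≈ 33.9900

33.9900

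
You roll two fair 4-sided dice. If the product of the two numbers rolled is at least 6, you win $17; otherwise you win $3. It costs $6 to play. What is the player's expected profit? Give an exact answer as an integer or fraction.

E[payout] = (1/2)·3 + (1/2)·17 = 10
Expected profit = 10 − 6 = 4

$4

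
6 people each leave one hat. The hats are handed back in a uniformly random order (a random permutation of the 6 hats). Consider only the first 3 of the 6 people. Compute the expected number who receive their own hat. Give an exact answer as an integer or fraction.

1/2

Let Xᵢ = 1 if person i gets their own hat. For each i, P(Xᵢ=1) = 1/6.
By linearity of expectation, E[X₁+…+X_3] = 3·(1/6) = 1/2.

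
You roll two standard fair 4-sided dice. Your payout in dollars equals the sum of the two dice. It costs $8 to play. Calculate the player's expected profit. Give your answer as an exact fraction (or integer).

-$3

Distribution of the sum of the two dice: 2 w.p. 1/16, 3 w.p. 1/8, 4 w.p. 3/16, 5 w.p. 1/4, 6 w.p. 3/16, 7 w.p. 1/8, …
E[payout] = (1/16)·2 + (1/8)·3 + (3/16)·4 + (1/4)·5 + (3/16)·6 + (1/8)·7 + (1/16)·8 = 5
Expected profit = 5 − 8 = -3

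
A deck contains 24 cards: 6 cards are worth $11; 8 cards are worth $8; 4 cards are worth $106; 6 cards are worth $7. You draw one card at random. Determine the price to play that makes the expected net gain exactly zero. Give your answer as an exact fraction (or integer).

E[payout] = (6/24)·11 + (8/24)·8 + (4/24)·106 + (6/24)·7 = 149/6
Fair fee = E[payout] = 149/6

149/6 dollars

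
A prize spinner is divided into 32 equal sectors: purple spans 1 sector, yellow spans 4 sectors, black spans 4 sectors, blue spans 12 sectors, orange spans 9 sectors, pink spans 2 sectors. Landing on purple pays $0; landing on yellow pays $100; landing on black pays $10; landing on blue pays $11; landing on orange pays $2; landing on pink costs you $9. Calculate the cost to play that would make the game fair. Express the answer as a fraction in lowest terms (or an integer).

E[payout] = (1/32)·0 + (4/32)·100 + (4/32)·10 + (12/32)·11 + (9/32)·2 + (2/32)·(-9) = 143/8
Fair fee = E[payout] = 143/8

143/8 dollars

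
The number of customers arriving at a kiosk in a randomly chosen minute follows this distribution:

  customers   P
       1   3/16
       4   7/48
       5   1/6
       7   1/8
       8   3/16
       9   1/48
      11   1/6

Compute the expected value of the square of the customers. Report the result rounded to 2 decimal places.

46.67

E[X²] = (3/16)·1 + (7/48)·16 + (1/6)·25 + (1/8)·49 + (3/16)·64 + (1/48)·81 + (1/6)·121
     = 140/3 ≈ 46.67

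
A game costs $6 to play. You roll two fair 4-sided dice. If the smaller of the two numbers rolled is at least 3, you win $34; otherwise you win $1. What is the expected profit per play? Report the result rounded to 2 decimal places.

$3.25

E[payout] = (3/4)·1 + (1/4)·34 = 37/4
Expected profit = 37/4 − 6 = 13/4 ≈ $3.25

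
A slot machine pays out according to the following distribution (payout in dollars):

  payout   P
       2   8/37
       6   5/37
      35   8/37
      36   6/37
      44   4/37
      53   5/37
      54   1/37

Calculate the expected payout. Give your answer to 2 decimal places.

$28.03

E[X] = (8/37)·2 + (5/37)·6 + (8/37)·35 + (6/37)·36 + (4/37)·44 + (5/37)·53 + (1/37)·54
     = 1037/37 ≈ 28.03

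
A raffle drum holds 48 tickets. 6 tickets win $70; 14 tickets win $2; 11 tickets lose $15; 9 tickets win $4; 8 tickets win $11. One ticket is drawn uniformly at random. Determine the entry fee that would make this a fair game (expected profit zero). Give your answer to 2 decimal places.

E[payout] = (6/48)·70 + (14/48)·2 + (11/48)·(-15) + (9/48)·4 + (8/48)·11 = 407/48
Fair fee = E[payout] = 407/48 ≈ $8.48

$8.48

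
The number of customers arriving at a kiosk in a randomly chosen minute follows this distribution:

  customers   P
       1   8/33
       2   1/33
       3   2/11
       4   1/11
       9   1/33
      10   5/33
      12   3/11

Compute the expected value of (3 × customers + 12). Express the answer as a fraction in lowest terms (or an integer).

E[3x+12] = (8/33)·15 + (1/33)·18 + (2/11)·21 + (1/11)·24 + (1/33)·39 + (5/33)·42 + (3/11)·48
     = 339/11

339/11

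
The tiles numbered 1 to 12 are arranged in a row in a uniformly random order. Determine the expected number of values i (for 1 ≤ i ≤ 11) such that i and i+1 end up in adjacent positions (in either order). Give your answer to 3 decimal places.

1.833

For each i ∈ {1,…,11}, let Xᵢ = 1 if i and i+1 are adjacent. P(Xᵢ=1) = 2·(12−1)!/12! = 2/12.
By linearity, E[ΣXᵢ] = (11)·(2/12) = 11/6.
≈ 1.833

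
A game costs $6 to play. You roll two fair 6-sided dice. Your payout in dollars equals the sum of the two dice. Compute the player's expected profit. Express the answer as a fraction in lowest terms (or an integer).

Distribution of the sum of the two dice: 2 w.p. 1/36, 3 w.p. 1/18, 4 w.p. 1/12, 5 w.p. 1/9, 6 w.p. 5/36, 7 w.p. 1/6, …
E[payout] = (1/36)·2 + (1/18)·3 + (1/12)·4 + (1/9)·5 + (5/36)·6 + (1/6)·7 + (5/36)·8 + (1/9)·9 + (1/12)·10 + (1/18)·11 + (1/36)·12 = 7
Expected profit = 7 − 6 = 1

$1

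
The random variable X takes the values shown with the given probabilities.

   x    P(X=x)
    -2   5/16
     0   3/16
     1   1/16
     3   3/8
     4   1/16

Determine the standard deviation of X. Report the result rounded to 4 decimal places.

E[X] = 13/16, E[X²] = 91/16
Var(X) = E[X²] − (E[X])² = 91/16 − 169/256 = 1287/256
SD(X) = √(1287/256) ≈ 2.2422

2.2422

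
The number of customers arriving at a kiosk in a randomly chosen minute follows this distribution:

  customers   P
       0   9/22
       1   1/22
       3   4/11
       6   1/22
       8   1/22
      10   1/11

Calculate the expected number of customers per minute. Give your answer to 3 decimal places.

E[X] = (9/22)·0 + (1/22)·1 + (4/11)·3 + (1/22)·6 + (1/22)·8 + (1/11)·10
     = 59/22 ≈ 2.682

2.682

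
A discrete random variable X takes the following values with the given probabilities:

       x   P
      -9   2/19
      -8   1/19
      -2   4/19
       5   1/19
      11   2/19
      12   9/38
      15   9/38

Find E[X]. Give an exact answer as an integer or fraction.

E[X] = (2/19)·(-9) + (1/19)·(-8) + (4/19)·(-2) + (1/19)·5 + (2/19)·11 + (9/38)·12 + (9/38)·15
     = 229/38

229/38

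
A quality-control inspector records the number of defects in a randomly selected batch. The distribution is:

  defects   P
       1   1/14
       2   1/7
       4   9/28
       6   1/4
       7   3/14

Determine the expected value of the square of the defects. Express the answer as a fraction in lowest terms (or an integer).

177/7

E[X²] = (1/14)·1 + (1/7)·4 + (9/28)·16 + (1/4)·36 + (3/14)·49
     = 177/7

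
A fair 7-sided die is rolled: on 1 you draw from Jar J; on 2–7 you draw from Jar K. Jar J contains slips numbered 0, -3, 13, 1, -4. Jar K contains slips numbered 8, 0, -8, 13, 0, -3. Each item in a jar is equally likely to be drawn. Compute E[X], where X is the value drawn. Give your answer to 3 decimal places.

E[X | Jar J] = (0 − 3 + 13 + 1 − 4)/5 = 7/5
E[X | Jar K] = (8 + 0 − 8 + 13 + 0 − 3)/6 = 5/3
E[X] = (1/7)·7/5 + (6/7)·5/3 = 57/35 ≈ 1.629

1.629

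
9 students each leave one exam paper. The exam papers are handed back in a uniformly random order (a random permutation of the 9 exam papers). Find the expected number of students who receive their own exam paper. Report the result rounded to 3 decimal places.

Let Xᵢ = 1 if person i gets their own exam paper. For each i, P(Xᵢ=1) = 1/9.
By linearity of expectation, E[X₁+…+X_9] = 9·(1/9) = 1.
≈ 1.000

1.000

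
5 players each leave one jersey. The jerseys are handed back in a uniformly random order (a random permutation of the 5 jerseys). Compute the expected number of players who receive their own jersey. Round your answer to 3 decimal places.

1.000

Let Xᵢ = 1 if person i gets their own jersey. For each i, P(Xᵢ=1) = 1/5.
By linearity of expectation, E[X₁+…+X_5] = 5·(1/5) = 1.
≈ 1.000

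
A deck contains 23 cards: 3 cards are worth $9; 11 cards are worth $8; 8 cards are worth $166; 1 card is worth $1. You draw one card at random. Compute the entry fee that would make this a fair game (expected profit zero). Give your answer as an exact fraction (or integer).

1444/23 dollars

E[payout] = (3/23)·9 + (11/23)·8 + (8/23)·166 + (1/23)·1 = 1444/23
Fair fee = E[payout] = 1444/23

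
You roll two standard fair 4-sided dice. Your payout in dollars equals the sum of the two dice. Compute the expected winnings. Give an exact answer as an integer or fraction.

$5

Distribution of the sum of the two dice: 2 w.p. 1/16, 3 w.p. 1/8, 4 w.p. 3/16, 5 w.p. 1/4, 6 w.p. 3/16, 7 w.p. 1/8, …
E[payout] = (1/16)·2 + (1/8)·3 + (3/16)·4 + (1/4)·5 + (3/16)·6 + (1/8)·7 + (1/16)·8 = 5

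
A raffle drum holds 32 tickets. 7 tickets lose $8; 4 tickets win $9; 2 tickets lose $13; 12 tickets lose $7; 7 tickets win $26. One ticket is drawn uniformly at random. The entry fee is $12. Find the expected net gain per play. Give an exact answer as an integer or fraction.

E[payout] = (7/32)·(-8) + (4/32)·9 + (2/32)·(-13) + (12/32)·(-7) + (7/32)·26 = 13/8
Expected profit = 13/8 − 12 = -83/8

-83/8 dollars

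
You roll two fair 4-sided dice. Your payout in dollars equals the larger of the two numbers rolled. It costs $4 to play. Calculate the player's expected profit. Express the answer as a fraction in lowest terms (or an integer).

Distribution of the larger of the two numbers rolled: 1 w.p. 1/16, 2 w.p. 3/16, 3 w.p. 5/16, 4 w.p. 7/16
E[payout] = (1/16)·1 + (3/16)·2 + (5/16)·3 + (7/16)·4 = 25/8
Expected profit = 25/8 − 4 = -7/8

-7/8 dollars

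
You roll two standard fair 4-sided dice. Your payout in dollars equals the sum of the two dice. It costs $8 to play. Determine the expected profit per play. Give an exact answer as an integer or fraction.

-$3

Distribution of the sum of the two dice: 2 w.p. 1/16, 3 w.p. 1/8, 4 w.p. 3/16, 5 w.p. 1/4, 6 w.p. 3/16, 7 w.p. 1/8, …
E[payout] = (1/16)·2 + (1/8)·3 + (3/16)·4 + (1/4)·5 + (3/16)·6 + (1/8)·7 + (1/16)·8 = 5
Expected profit = 5 − 8 = -3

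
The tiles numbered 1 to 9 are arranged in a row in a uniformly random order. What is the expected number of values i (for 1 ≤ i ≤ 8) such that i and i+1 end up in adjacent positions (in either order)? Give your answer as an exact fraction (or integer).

For each i ∈ {1,…,8}, let Xᵢ = 1 if i and i+1 are adjacent. P(Xᵢ=1) = 2·(9−1)!/9! = 2/9.
By linearity, E[ΣXᵢ] = (8)·(2/9) = 16/9.

16/9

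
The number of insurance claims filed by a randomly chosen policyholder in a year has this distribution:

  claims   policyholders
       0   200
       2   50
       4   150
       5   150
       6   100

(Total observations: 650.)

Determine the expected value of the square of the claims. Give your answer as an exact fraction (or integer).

199/13

Total = 650, so P(claims=0) = 200/650, etc.
E[X²] = (4/13)·0 + (1/13)·4 + (3/13)·16 + (3/13)·25 + (2/13)·36
     = 199/13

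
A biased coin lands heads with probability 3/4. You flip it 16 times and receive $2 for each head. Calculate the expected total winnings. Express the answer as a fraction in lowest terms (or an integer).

E[#heads] = 16·3/4 = 12 (linearity over flips).
E[winnings] = 2·12 = 24.

$24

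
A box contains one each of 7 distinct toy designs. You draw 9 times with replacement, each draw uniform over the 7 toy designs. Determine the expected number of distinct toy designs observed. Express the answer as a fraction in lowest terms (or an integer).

Let Xⱼ=1 if type j appears at least once. P(Xⱼ=1) = 1 − ((7−1)/7)^9 = 30275911/40353607.
E[#distinct] = 7·30275911/40353607 = 30275911/5764801.

30275911/5764801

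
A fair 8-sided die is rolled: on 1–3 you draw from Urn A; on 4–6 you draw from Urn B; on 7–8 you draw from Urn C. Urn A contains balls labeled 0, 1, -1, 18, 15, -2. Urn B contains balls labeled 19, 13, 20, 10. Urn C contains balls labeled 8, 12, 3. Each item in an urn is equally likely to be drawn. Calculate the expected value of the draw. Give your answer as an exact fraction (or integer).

29/3

E[X | Urn A] = (0 + 1 − 1 + 18 + 15 − 2)/6 = 31/6
E[X | Urn B] = (19 + 13 + 20 + 10)/4 = 31/2
E[X | Urn C] = (8 + 12 + 3)/3 = 23/3
E[X] = (3/8)·31/6 + (3/8)·31/2 + (1/4)·23/3 = 29/3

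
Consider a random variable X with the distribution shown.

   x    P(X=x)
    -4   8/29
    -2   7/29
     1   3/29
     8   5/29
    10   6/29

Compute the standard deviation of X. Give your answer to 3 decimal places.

E[X] = 57/29, E[X²] = 1079/29
Var(X) = E[X²] − (E[X])² = 1079/29 − 3249/841 = 28042/841
SD(X) = √(28042/841) ≈ 5.774

5.774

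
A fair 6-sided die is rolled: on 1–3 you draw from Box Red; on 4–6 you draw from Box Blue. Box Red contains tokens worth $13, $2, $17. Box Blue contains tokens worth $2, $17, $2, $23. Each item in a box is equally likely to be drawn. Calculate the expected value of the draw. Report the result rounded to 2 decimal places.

$10.83

E[X | Box Red] = (13 + 2 + 17)/3 = 32/3
E[X | Box Blue] = (2 + 17 + 2 + 23)/4 = 11
E[X] = (1/2)·32/3 + (1/2)·11 = 65/6 ≈ 10.83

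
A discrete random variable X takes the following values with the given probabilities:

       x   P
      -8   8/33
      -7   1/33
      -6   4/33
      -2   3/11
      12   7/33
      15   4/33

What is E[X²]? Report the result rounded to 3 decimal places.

E[X²] = (8/33)·64 + (1/33)·49 + (4/33)·36 + (3/11)·4 + (7/33)·144 + (4/33)·225
     = 883/11 ≈ 80.273

80.273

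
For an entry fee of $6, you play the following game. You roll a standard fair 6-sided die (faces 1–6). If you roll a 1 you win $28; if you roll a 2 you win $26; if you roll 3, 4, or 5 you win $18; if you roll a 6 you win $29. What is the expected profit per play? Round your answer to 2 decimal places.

$16.83

E[payout] = (1/2)·18 + (1/6)·26 + (1/6)·28 + (1/6)·29 = 137/6
Expected profit = 137/6 − 6 = 101/6 ≈ $16.83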